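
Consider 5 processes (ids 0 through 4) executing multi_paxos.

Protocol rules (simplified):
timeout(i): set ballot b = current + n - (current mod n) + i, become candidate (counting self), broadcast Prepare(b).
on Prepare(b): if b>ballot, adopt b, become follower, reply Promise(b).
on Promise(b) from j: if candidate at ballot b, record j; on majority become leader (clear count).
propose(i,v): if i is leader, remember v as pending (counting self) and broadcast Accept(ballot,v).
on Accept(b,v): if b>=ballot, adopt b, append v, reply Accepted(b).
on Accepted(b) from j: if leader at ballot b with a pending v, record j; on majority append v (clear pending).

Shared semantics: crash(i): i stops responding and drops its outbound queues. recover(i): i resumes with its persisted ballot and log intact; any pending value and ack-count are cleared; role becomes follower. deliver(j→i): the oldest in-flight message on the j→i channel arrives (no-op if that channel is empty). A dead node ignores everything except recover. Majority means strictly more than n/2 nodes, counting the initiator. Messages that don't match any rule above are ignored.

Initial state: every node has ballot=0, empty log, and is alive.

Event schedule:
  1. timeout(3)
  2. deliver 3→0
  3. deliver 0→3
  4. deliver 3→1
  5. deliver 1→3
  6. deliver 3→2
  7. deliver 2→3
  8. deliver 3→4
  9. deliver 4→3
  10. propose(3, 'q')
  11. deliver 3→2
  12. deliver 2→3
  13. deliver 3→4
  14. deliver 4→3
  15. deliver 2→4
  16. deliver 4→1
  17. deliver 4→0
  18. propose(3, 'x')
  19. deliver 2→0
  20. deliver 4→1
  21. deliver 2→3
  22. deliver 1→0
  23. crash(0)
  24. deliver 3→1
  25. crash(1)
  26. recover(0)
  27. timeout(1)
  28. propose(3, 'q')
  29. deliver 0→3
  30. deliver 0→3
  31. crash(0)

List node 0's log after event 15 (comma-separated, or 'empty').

empty

1. timeout(3):  <3:cand b8 ->
2. deliver 3→0:  <0:foll b8 ->
3. deliver 0→3:  nop
4. deliver 3→1:  <1:foll b8 ->
5. deliver 1→3:  <3:lead b8 ->
6. deliver 3→2:  <2:foll b8 ->
7. deliver 2→3:  nop
8. deliver 3→4:  <4:foll b8 ->
9. deliver 4→3:  nop
10. propose(3,'q'):  nop
11. deliver 3→2:  <2:foll b8 q>
12. deliver 2→3:  nop
13. deliver 3→4:  <4:foll b8 q>
14. deliver 4→3:  <3:lead b8 q>
15. deliver 2→4:  nop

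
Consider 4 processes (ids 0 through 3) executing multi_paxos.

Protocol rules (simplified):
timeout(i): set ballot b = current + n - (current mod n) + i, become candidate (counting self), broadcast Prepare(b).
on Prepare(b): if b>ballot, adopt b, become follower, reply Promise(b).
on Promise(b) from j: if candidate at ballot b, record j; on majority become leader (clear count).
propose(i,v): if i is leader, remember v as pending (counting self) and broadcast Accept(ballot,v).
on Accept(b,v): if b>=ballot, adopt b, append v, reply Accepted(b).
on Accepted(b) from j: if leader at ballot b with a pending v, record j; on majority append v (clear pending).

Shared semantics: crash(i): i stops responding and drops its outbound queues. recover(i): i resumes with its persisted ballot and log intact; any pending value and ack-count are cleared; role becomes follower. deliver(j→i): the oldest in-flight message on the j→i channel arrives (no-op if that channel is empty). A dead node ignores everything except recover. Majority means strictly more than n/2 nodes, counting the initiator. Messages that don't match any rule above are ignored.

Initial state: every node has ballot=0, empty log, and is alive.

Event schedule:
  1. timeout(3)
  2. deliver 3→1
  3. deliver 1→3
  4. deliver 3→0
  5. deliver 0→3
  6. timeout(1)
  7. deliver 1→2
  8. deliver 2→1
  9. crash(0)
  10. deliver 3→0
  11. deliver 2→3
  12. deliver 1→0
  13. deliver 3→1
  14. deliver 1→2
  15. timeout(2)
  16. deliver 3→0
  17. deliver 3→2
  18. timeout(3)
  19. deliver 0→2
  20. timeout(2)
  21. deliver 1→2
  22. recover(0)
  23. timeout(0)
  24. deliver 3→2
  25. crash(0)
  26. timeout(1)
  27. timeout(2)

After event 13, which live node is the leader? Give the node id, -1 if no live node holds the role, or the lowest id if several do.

1. timeout(3):  <3:cand b7 ->
2. deliver 3→1:  <1:foll b7 ->
3. deliver 1→3:  nop
4. deliver 3→0:  <0:foll b7 ->
5. deliver 0→3:  <3:lead b7 ->
6. timeout(1):  <1:cand b9 ->
7. deliver 1→2:  <2:foll b9 ->
8. deliver 2→1:  nop
9. crash(0):  <0:✗foll b7 ->
10. deliver 3→0:  nop
11. deliver 2→3:  nop
12. deliver 1→0:  nop
13. deliver 3→1:  nop

3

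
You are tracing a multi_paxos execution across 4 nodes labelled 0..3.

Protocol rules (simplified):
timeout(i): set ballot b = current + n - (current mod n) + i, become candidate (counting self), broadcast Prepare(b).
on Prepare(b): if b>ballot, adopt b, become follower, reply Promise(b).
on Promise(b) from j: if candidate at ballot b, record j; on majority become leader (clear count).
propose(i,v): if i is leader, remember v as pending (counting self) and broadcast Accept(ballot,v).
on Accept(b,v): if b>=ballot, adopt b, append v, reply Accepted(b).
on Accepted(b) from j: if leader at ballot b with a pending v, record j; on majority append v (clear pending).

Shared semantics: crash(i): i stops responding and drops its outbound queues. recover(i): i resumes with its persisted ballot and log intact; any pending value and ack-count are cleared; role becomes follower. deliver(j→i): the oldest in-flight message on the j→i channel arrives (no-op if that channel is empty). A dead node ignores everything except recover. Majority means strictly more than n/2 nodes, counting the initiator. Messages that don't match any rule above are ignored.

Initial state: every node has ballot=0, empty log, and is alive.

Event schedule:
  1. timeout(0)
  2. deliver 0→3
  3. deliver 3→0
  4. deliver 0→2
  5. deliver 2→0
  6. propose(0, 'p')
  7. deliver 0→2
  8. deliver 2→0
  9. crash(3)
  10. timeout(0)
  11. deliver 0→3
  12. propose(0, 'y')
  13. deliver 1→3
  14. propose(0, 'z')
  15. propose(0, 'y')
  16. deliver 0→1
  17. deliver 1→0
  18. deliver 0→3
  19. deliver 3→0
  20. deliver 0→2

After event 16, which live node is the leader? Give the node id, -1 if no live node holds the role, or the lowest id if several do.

-1

[1] timeout(0) → N0(cand b4 [-])
[2] deliver 0→3 → N3(foll b4 [-])
[3] deliver 3→0 → ∅
[4] deliver 0→2 → N2(foll b4 [-])
[5] deliver 2→0 → N0(lead b4 [-])
[6] propose(0,'p') → ∅
[7] deliver 0→2 → N2(foll b4 [p])
[8] deliver 2→0 → ∅
[9] crash(3) → N3(✗foll b4 [-])
[10] timeout(0) → N0(cand b8 [-])
[11] deliver 0→3 → ∅
[12] propose(0,'y') → ∅
[13] deliver 1→3 → ∅
[14] propose(0,'z') → ∅
[15] propose(0,'y') → ∅
[16] deliver 0→1 → N1(foll b4 [-])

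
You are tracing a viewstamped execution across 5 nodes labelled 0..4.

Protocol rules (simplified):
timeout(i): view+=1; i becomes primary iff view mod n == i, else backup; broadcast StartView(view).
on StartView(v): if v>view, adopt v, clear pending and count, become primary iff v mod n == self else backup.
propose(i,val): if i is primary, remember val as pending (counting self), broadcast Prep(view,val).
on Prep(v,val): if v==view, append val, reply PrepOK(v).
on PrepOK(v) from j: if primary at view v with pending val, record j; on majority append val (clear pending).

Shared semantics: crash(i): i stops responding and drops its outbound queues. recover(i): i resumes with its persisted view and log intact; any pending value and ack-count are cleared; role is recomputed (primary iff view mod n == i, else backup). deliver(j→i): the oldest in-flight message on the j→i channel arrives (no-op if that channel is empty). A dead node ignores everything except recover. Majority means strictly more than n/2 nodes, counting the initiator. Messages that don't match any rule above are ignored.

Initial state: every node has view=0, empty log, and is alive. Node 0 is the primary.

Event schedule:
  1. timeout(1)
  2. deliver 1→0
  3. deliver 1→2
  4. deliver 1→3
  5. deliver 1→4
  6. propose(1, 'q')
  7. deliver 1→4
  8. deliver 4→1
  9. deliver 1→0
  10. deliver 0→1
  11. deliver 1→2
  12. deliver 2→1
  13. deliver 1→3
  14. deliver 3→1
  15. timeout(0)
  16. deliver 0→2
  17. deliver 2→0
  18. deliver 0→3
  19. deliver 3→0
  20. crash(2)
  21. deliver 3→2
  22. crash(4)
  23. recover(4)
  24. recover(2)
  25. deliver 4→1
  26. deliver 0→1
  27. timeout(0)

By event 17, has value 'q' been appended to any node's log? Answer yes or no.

after 1 — timeout(1): n1:prim/v1/[-]
after 2 — deliver 1→0: n0:back/v1/[-]
after 3 — deliver 1→2: n2:back/v1/[-]
after 4 — deliver 1→3: n3:back/v1/[-]
after 5 — deliver 1→4: n4:back/v1/[-]
after 6 — propose(1,'q'): ·
after 7 — deliver 1→4: n4:back/v1/[q]
after 8 — deliver 4→1: ·
after 9 — deliver 1→0: n0:back/v1/[q]
after 10 — deliver 0→1: n1:prim/v1/[q]
after 11 — deliver 1→2: n2:back/v1/[q]
after 12 — deliver 2→1: ·
after 13 — deliver 1→3: n3:back/v1/[q]
after 14 — deliver 3→1: ·
after 15 — timeout(0): n0:back/v2/[q]
after 16 — deliver 0→2: n2:prim/v2/[q]
after 17 — deliver 2→0: ·

yes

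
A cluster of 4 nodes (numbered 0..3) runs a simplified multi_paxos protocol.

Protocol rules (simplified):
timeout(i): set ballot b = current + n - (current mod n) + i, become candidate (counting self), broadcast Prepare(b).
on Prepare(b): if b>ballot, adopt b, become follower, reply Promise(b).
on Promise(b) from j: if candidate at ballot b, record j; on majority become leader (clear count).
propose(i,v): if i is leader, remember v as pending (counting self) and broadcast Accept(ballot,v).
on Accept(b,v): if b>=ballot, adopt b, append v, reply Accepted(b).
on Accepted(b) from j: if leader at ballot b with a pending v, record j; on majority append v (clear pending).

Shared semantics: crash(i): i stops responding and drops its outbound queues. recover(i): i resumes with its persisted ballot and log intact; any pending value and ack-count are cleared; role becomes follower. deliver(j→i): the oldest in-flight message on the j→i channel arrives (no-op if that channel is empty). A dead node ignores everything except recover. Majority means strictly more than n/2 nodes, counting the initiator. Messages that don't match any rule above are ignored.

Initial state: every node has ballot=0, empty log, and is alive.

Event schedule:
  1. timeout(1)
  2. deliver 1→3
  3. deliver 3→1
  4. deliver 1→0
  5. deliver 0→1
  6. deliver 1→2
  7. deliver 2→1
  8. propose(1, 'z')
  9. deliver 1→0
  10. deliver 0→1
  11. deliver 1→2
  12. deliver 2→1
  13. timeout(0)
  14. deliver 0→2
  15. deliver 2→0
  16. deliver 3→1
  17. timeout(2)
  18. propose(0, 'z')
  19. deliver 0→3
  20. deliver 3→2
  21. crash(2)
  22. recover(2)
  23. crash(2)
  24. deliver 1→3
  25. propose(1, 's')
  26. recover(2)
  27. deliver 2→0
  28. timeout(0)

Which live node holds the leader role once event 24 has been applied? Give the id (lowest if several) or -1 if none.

1

after 1 — timeout(1): n1:cand/b5/[-]
after 2 — deliver 1→3: n3:foll/b5/[-]
after 3 — deliver 3→1: ·
after 4 — deliver 1→0: n0:foll/b5/[-]
after 5 — deliver 0→1: n1:lead/b5/[-]
after 6 — deliver 1→2: n2:foll/b5/[-]
after 7 — deliver 2→1: ·
after 8 — propose(1,'z'): ·
after 9 — deliver 1→0: n0:foll/b5/[z]
after 10 — deliver 0→1: ·
after 11 — deliver 1→2: n2:foll/b5/[z]
after 12 — deliver 2→1: n1:lead/b5/[z]
after 13 — timeout(0): n0:cand/b8/[z]
after 14 — deliver 0→2: n2:foll/b8/[z]
after 15 — deliver 2→0: ·
after 16 — deliver 3→1: ·
after 17 — timeout(2): n2:cand/b14/[z]
after 18 — propose(0,'z'): ·
after 19 — deliver 0→3: n3:foll/b8/[-]
after 20 — deliver 3→2: ·
after 21 — crash(2): n2:✗cand/b14/[z]
after 22 — recover(2): n2:foll/b14/[z]
after 23 — crash(2): n2:✗foll/b14/[z]
after 24 — deliver 1→3: ·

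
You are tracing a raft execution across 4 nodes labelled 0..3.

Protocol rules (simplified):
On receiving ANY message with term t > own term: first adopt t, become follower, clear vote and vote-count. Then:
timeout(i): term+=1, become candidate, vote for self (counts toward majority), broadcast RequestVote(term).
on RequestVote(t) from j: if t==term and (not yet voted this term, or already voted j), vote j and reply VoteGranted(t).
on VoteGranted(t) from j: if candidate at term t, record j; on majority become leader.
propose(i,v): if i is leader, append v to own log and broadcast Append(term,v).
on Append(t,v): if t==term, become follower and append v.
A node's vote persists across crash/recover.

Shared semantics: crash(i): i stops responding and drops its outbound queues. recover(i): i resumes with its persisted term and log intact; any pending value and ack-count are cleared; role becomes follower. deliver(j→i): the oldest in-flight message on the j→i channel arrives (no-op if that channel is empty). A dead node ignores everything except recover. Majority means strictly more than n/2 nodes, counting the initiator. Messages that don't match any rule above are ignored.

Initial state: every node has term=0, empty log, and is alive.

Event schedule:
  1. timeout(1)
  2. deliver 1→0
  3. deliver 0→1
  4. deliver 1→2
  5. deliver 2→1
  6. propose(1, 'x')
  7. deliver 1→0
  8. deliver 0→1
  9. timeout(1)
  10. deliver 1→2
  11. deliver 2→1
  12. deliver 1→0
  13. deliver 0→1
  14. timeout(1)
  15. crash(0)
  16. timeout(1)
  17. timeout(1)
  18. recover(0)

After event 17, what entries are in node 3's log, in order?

after 1 — timeout(1): n1:cand/t1/[-]
after 2 — deliver 1→0: n0:foll/t1/[-]
after 3 — deliver 0→1: ·
after 4 — deliver 1→2: n2:foll/t1/[-]
after 5 — deliver 2→1: n1:lead/t1/[-]
after 6 — propose(1,'x'): n1:lead/t1/[x]
after 7 — deliver 1→0: n0:foll/t1/[x]
after 8 — deliver 0→1: ·
after 9 — timeout(1): n1:cand/t2/[x]
after 10 — deliver 1→2: n2:foll/t1/[x]
after 11 — deliver 2→1: ·
after 12 — deliver 1→0: n0:foll/t2/[x]
after 13 — deliver 0→1: ·
after 14 — timeout(1): n1:cand/t3/[x]
after 15 — crash(0): n0:✗foll/t2/[x]
after 16 — timeout(1): n1:cand/t4/[x]
after 17 — timeout(1): n1:cand/t5/[x]

empty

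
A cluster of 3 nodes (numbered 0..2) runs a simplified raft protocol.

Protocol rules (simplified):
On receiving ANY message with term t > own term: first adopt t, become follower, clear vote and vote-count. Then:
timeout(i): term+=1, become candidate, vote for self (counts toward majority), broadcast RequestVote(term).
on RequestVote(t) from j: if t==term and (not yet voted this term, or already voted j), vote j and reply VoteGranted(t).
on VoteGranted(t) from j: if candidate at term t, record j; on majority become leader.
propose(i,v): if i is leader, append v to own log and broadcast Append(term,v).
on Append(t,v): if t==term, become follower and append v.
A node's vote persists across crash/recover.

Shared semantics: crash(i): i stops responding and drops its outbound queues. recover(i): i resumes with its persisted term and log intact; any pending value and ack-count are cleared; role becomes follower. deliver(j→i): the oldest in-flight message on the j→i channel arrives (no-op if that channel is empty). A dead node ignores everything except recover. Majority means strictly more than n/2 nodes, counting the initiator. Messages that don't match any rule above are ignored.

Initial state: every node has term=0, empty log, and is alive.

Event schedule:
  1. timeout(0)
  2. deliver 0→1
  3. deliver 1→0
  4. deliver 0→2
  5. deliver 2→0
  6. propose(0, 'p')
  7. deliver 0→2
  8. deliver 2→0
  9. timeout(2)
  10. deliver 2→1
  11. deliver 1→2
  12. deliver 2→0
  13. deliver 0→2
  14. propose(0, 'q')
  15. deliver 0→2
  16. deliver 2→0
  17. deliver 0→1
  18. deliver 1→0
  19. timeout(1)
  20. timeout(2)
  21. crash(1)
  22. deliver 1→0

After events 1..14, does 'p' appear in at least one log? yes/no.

[1] timeout(0) → N0(cand t1 [-])
[2] deliver 0→1 → N1(foll t1 [-])
[3] deliver 1→0 → N0(lead t1 [-])
[4] deliver 0→2 → N2(foll t1 [-])
[5] deliver 2→0 → ∅
[6] propose(0,'p') → N0(lead t1 [p])
[7] deliver 0→2 → N2(foll t1 [p])
[8] deliver 2→0 → ∅
[9] timeout(2) → N2(cand t2 [p])
[10] deliver 2→1 → N1(foll t2 [-])
[11] deliver 1→2 → N2(lead t2 [p])
[12] deliver 2→0 → N0(foll t2 [p])
[13] deliver 0→2 → ∅
[14] propose(0,'q') → ∅

yes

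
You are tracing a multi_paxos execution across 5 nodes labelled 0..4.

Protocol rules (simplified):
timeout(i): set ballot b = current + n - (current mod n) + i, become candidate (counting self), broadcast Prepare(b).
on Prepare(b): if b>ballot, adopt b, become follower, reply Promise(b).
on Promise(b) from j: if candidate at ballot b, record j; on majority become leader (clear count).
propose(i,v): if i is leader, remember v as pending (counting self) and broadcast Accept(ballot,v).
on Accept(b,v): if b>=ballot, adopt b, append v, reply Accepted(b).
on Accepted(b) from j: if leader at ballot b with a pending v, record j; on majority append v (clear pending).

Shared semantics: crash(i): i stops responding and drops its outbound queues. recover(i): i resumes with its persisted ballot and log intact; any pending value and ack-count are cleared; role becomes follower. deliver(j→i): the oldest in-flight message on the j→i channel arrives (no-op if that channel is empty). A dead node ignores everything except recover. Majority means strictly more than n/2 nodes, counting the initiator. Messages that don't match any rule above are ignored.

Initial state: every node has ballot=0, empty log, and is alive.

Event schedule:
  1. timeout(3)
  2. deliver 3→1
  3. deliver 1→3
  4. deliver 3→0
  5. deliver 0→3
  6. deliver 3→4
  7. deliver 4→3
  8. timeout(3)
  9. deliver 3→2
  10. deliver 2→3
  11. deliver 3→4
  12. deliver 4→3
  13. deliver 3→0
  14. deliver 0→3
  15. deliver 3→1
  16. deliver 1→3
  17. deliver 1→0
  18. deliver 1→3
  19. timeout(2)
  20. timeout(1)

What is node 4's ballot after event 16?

13

e1 timeout(3): 3[cand,b=8,-]
e2 deliver 3→1: 1[foll,b=8,-]
e3 deliver 1→3: ·
e4 deliver 3→0: 0[foll,b=8,-]
e5 deliver 0→3: 3[lead,b=8,-]
e6 deliver 3→4: 4[foll,b=8,-]
e7 deliver 4→3: ·
e8 timeout(3): 3[cand,b=13,-]
e9 deliver 3→2: 2[foll,b=8,-]
e10 deliver 2→3: ·
e11 deliver 3→4: 4[foll,b=13,-]
e12 deliver 4→3: ·
e13 deliver 3→0: 0[foll,b=13,-]
e14 deliver 0→3: 3[lead,b=13,-]
e15 deliver 3→1: 1[foll,b=13,-]
e16 deliver 1→3: ·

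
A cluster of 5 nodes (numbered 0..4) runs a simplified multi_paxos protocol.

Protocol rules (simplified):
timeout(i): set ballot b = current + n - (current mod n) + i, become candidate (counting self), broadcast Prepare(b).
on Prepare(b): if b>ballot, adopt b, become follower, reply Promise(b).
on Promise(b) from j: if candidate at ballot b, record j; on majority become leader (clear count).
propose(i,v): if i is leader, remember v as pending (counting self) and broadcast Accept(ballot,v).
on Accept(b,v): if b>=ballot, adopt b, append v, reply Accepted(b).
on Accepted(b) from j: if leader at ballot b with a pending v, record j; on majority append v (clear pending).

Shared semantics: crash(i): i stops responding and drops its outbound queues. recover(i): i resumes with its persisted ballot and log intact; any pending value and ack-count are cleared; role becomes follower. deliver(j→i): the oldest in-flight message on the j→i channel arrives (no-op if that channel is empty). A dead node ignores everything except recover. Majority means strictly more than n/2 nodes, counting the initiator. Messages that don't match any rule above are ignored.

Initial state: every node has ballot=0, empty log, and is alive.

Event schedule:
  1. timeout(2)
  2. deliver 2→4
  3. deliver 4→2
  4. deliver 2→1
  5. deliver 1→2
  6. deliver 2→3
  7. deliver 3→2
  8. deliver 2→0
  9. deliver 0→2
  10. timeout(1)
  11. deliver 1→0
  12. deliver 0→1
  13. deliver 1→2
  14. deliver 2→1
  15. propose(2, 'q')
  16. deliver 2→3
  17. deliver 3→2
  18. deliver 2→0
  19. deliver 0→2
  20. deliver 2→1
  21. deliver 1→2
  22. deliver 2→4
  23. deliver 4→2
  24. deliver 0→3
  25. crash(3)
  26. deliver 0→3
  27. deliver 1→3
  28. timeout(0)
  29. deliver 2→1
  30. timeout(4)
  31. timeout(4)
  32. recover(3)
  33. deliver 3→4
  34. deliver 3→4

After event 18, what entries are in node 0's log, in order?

empty

[1] timeout(2) → N2(cand b7 [-])
[2] deliver 2→4 → N4(foll b7 [-])
[3] deliver 4→2 → ∅
[4] deliver 2→1 → N1(foll b7 [-])
[5] deliver 1→2 → N2(lead b7 [-])
[6] deliver 2→3 → N3(foll b7 [-])
[7] deliver 3→2 → ∅
[8] deliver 2→0 → N0(foll b7 [-])
[9] deliver 0→2 → ∅
[10] timeout(1) → N1(cand b11 [-])
[11] deliver 1→0 → N0(foll b11 [-])
[12] deliver 0→1 → ∅
[13] deliver 1→2 → N2(foll b11 [-])
[14] deliver 2→1 → N1(lead b11 [-])
[15] propose(2,'q') → ∅
[16] deliver 2→3 → ∅
[17] deliver 3→2 → ∅
[18] deliver 2→0 → ∅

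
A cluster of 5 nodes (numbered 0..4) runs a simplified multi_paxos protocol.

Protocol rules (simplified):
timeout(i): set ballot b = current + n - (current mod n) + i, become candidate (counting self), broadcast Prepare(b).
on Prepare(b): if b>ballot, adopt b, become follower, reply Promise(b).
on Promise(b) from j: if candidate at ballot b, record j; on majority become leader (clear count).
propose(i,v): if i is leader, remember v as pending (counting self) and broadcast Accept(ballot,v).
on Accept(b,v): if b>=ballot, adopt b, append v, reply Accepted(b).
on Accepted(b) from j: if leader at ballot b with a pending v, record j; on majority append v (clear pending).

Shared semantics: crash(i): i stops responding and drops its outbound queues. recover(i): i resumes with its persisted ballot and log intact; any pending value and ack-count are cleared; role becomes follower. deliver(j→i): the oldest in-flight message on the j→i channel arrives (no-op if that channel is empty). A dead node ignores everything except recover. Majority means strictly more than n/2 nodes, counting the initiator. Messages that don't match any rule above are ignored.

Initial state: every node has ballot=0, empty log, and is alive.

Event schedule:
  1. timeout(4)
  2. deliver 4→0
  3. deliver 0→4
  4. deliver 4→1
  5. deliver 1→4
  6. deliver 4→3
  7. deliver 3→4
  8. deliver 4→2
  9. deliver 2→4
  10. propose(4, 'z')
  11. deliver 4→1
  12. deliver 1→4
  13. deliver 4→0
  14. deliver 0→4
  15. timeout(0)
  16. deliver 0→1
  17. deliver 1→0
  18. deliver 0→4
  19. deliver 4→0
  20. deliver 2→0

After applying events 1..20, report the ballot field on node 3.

9

after 1 — timeout(4): n4:cand/b9/[-]
after 2 — deliver 4→0: n0:foll/b9/[-]
after 3 — deliver 0→4: ·
after 4 — deliver 4→1: n1:foll/b9/[-]
after 5 — deliver 1→4: n4:lead/b9/[-]
after 6 — deliver 4→3: n3:foll/b9/[-]
after 7 — deliver 3→4: ·
after 8 — deliver 4→2: n2:foll/b9/[-]
after 9 — deliver 2→4: ·
after 10 — propose(4,'z'): ·
after 11 — deliver 4→1: n1:foll/b9/[z]
after 12 — deliver 1→4: ·
after 13 — deliver 4→0: n0:foll/b9/[z]
after 14 — deliver 0→4: n4:lead/b9/[z]
after 15 — timeout(0): n0:cand/b10/[z]
after 16 — deliver 0→1: n1:foll/b10/[z]
after 17 — deliver 1→0: ·
after 18 — deliver 0→4: n4:foll/b10/[z]
after 19 — deliver 4→0: n0:lead/b10/[z]
after 20 — deliver 2→0: ·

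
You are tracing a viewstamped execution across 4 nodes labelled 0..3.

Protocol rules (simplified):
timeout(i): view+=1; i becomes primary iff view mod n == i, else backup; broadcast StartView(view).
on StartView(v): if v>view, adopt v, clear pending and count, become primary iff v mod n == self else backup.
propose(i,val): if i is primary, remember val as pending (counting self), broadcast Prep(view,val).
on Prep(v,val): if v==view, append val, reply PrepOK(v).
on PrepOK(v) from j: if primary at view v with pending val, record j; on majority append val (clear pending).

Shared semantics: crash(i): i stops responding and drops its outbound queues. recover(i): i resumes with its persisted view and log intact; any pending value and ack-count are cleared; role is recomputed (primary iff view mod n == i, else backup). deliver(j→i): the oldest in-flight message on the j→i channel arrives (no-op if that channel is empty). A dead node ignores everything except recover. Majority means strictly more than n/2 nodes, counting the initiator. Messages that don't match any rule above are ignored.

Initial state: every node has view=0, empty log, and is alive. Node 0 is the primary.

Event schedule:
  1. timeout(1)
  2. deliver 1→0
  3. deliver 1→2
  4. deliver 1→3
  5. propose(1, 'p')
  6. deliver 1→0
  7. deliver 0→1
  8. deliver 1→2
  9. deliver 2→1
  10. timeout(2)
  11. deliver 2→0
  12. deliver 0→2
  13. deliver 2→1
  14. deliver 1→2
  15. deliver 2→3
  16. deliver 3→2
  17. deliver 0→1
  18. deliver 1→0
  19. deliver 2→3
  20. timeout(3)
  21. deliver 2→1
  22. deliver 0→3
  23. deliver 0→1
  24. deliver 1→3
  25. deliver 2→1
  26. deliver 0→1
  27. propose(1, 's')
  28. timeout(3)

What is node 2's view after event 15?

2

after 1 — timeout(1): n1:prim/v1/[-]
after 2 — deliver 1→0: n0:back/v1/[-]
after 3 — deliver 1→2: n2:back/v1/[-]
after 4 — deliver 1→3: n3:back/v1/[-]
after 5 — propose(1,'p'): ·
after 6 — deliver 1→0: n0:back/v1/[p]
after 7 — deliver 0→1: ·
after 8 — deliver 1→2: n2:back/v1/[p]
after 9 — deliver 2→1: n1:prim/v1/[p]
after 10 — timeout(2): n2:prim/v2/[p]
after 11 — deliver 2→0: n0:back/v2/[p]
after 12 — deliver 0→2: ·
after 13 — deliver 2→1: n1:back/v2/[p]
after 14 — deliver 1→2: ·
after 15 — deliver 2→3: n3:back/v2/[-]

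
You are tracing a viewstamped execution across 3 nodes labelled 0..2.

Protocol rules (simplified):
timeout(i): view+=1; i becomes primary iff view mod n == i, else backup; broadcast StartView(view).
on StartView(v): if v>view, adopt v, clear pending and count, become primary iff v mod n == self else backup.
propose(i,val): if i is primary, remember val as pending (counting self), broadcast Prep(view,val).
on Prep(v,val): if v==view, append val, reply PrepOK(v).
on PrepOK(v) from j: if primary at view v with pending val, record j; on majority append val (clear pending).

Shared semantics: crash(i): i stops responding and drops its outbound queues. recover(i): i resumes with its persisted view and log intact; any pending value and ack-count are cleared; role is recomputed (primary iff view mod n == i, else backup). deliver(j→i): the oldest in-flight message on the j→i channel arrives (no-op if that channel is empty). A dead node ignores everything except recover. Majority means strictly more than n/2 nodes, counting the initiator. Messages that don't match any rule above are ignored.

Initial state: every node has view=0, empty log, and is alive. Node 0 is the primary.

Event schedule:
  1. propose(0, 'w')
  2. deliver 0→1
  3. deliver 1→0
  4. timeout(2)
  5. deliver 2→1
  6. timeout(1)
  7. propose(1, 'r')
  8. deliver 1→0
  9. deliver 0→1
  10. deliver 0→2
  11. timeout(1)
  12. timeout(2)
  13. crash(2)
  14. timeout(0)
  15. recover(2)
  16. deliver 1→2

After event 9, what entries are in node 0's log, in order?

step 1 propose(0,'w'): —
step 2 deliver 0→1: 1={back,v=0,log=w}
step 3 deliver 1→0: 0={prim,v=0,log=w}
step 4 timeout(2): 2={back,v=1,log=-}
step 5 deliver 2→1: 1={prim,v=1,log=w}
step 6 timeout(1): 1={back,v=2,log=w}
step 7 propose(1,'r'): —
step 8 deliver 1→0: 0={back,v=2,log=w}
step 9 deliver 0→1: —

w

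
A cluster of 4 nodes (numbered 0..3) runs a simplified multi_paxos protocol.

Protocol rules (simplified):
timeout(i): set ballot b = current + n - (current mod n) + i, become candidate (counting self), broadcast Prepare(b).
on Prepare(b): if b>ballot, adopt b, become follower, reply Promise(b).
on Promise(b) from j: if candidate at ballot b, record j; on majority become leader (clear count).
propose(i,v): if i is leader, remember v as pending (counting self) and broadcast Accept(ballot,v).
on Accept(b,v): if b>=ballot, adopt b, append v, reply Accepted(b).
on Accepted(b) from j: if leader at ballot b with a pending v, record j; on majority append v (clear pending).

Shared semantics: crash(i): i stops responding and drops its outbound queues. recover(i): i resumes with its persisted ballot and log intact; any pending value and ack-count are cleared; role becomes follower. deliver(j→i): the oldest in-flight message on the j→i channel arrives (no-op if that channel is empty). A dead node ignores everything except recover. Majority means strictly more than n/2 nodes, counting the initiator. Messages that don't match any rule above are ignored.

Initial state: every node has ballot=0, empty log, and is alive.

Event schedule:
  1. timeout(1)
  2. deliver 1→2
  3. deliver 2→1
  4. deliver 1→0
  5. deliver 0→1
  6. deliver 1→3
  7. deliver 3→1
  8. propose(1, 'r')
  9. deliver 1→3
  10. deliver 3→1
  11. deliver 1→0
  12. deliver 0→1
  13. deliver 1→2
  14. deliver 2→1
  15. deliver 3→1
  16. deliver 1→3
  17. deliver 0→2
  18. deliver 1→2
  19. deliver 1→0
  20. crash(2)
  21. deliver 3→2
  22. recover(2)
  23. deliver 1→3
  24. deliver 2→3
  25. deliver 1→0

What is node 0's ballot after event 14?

5

e1 timeout(1): 1[cand,b=5,-]
e2 deliver 1→2: 2[foll,b=5,-]
e3 deliver 2→1: ·
e4 deliver 1→0: 0[foll,b=5,-]
e5 deliver 0→1: 1[lead,b=5,-]
e6 deliver 1→3: 3[foll,b=5,-]
e7 deliver 3→1: ·
e8 propose(1,'r'): ·
e9 deliver 1→3: 3[foll,b=5,r]
e10 deliver 3→1: ·
e11 deliver 1→0: 0[foll,b=5,r]
e12 deliver 0→1: 1[lead,b=5,r]
e13 deliver 1→2: 2[foll,b=5,r]
e14 deliver 2→1: ·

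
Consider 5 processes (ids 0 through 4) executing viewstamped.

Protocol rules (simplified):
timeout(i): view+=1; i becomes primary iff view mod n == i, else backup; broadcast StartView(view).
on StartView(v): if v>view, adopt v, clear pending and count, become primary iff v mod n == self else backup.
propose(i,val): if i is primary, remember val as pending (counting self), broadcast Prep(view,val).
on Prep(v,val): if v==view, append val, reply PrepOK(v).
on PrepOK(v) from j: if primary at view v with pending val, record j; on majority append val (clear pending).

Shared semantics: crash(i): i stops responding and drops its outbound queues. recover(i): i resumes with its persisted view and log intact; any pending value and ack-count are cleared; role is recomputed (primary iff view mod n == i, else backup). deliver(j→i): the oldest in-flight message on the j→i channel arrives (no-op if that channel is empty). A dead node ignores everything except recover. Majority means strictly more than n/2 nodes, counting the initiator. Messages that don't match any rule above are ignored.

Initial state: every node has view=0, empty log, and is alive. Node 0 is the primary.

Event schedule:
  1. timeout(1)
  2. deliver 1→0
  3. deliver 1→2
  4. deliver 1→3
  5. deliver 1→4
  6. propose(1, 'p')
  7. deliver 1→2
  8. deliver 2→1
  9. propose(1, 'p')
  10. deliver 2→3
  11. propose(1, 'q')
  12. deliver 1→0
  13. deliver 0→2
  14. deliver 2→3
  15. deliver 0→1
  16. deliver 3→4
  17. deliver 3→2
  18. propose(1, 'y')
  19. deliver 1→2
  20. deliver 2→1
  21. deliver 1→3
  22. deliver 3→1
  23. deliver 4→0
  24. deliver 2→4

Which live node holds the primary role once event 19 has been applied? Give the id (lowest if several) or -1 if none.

1

1. timeout(1):  <1:prim v1 ->
2. deliver 1→0:  <0:back v1 ->
3. deliver 1→2:  <2:back v1 ->
4. deliver 1→3:  <3:back v1 ->
5. deliver 1→4:  <4:back v1 ->
6. propose(1,'p'):  nop
7. deliver 1→2:  <2:back v1 p>
8. deliver 2→1:  nop
9. propose(1,'p'):  nop
10. deliver 2→3:  nop
11. propose(1,'q'):  nop
12. deliver 1→0:  <0:back v1 p>
13. deliver 0→2:  nop
14. deliver 2→3:  nop
15. deliver 0→1:  nop
16. deliver 3→4:  nop
17. deliver 3→2:  nop
18. propose(1,'y'):  nop
19. deliver 1→2:  <2:back v1 p,p>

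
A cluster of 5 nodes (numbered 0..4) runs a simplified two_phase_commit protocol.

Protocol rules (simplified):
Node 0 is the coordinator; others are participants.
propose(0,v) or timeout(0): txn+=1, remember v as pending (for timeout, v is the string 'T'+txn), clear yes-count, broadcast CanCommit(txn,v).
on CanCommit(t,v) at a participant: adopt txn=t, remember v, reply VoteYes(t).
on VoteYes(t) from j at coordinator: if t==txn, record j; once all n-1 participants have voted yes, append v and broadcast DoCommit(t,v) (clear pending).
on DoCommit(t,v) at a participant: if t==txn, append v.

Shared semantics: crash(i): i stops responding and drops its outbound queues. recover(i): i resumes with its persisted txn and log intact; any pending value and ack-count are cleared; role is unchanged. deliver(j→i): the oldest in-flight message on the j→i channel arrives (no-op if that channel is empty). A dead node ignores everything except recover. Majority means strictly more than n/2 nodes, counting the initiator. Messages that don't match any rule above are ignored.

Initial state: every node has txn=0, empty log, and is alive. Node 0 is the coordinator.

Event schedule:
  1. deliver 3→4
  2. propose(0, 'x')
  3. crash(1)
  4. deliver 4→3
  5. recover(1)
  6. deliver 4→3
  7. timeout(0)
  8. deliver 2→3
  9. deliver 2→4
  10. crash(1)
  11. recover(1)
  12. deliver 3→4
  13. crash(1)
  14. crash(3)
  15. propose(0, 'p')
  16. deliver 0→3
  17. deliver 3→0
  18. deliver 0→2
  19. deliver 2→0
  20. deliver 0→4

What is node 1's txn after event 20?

after 1 — deliver 3→4: ·
after 2 — propose(0,'x'): n0:coor/t1/[-]
after 3 — crash(1): n1:✗part/t0/[-]
after 4 — deliver 4→3: ·
after 5 — recover(1): n1:part/t0/[-]
after 6 — deliver 4→3: ·
after 7 — timeout(0): n0:coor/t2/[-]
after 8 — deliver 2→3: ·
after 9 — deliver 2→4: ·
after 10 — crash(1): n1:✗part/t0/[-]
after 11 — recover(1): n1:part/t0/[-]
after 12 — deliver 3→4: ·
after 13 — crash(1): n1:✗part/t0/[-]
after 14 — crash(3): n3:✗part/t0/[-]
after 15 — propose(0,'p'): n0:coor/t3/[-]
after 16 — deliver 0→3: ·
after 17 — deliver 3→0: ·
after 18 — deliver 0→2: n2:part/t1/[-]
after 19 — deliver 2→0: ·
after 20 — deliver 0→4: n4:part/t1/[-]

0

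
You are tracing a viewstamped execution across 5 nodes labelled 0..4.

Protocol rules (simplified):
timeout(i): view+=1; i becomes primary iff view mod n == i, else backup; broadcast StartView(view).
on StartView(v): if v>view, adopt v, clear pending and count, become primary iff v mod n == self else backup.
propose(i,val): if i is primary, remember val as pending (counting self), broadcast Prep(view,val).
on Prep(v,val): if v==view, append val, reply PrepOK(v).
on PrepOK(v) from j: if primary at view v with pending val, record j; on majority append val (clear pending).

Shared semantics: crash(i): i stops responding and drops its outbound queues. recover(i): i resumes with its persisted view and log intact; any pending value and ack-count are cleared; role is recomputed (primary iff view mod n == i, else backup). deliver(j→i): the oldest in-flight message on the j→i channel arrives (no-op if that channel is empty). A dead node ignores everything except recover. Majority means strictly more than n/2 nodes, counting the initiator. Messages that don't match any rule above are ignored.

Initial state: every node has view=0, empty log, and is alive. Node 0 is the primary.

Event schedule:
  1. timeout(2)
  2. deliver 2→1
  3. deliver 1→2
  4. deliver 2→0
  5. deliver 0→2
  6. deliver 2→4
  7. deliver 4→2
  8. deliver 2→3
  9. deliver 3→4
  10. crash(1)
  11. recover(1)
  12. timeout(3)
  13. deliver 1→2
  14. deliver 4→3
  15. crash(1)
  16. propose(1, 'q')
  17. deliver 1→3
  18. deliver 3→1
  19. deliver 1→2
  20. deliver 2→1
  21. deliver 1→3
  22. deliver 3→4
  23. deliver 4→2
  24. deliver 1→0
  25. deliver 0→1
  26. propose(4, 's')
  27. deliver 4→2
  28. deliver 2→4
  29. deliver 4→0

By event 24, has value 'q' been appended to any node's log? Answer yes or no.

no

1. timeout(2):  <2:back v1 ->
2. deliver 2→1:  <1:prim v1 ->
3. deliver 1→2:  nop
4. deliver 2→0:  <0:back v1 ->
5. deliver 0→2:  nop
6. deliver 2→4:  <4:back v1 ->
7. deliver 4→2:  nop
8. deliver 2→3:  <3:back v1 ->
9. deliver 3→4:  nop
10. crash(1):  <1:✗prim v1 ->
11. recover(1):  <1:prim v1 ->
12. timeout(3):  <3:back v2 ->
13. deliver 1→2:  nop
14. deliver 4→3:  nop
15. crash(1):  <1:✗prim v1 ->
16. propose(1,'q'):  nop
17. deliver 1→3:  nop
18. deliver 3→1:  nop
19. deliver 1→2:  nop
20. deliver 2→1:  nop
21. deliver 1→3:  nop
22. deliver 3→4:  <4:back v2 ->
23. deliver 4→2:  nop
24. deliver 1→0:  nop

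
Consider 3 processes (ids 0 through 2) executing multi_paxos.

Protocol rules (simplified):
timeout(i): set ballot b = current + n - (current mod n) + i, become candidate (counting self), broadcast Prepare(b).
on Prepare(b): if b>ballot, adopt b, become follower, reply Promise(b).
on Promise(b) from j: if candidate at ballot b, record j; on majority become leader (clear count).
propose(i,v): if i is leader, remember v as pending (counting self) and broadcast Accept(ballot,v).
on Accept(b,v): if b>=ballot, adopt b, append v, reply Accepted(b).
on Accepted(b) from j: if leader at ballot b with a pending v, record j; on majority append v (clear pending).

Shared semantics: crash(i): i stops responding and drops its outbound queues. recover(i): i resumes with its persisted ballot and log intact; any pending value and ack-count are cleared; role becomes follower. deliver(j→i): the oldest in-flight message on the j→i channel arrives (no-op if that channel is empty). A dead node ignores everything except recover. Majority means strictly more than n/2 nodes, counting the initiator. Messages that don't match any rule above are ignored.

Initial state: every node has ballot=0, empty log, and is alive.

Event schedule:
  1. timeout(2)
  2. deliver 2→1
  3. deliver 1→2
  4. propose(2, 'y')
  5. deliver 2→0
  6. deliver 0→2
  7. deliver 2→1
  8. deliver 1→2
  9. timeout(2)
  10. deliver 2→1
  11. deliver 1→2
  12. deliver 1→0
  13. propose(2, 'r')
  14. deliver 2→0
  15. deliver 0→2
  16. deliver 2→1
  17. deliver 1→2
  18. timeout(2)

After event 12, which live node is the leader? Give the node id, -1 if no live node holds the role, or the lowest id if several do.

step 1 timeout(2): 2={cand,b=5,log=-}
step 2 deliver 2→1: 1={foll,b=5,log=-}
step 3 deliver 1→2: 2={lead,b=5,log=-}
step 4 propose(2,'y'): —
step 5 deliver 2→0: 0={foll,b=5,log=-}
step 6 deliver 0→2: —
step 7 deliver 2→1: 1={foll,b=5,log=y}
step 8 deliver 1→2: 2={lead,b=5,log=y}
step 9 timeout(2): 2={cand,b=8,log=y}
step 10 deliver 2→1: 1={foll,b=8,log=y}
step 11 deliver 1→2: 2={lead,b=8,log=y}
step 12 deliver 1→0: —

2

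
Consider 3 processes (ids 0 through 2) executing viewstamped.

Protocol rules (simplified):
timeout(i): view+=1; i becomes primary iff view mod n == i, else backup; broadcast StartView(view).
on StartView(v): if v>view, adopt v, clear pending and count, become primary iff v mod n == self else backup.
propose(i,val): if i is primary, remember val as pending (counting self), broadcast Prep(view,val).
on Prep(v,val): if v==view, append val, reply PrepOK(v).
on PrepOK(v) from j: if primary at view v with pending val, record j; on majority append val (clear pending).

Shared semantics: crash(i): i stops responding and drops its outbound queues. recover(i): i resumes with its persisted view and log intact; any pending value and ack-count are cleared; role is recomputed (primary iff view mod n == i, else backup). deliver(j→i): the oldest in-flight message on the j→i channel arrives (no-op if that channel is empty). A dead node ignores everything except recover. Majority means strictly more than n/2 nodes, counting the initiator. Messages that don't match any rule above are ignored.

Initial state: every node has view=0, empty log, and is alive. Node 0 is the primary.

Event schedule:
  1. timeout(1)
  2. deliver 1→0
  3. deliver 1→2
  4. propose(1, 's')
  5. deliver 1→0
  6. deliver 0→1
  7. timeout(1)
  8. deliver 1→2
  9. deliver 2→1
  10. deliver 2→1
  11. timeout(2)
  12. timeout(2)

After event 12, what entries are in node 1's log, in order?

1. timeout(1):  <1:prim v1 ->
2. deliver 1→0:  <0:back v1 ->
3. deliver 1→2:  <2:back v1 ->
4. propose(1,'s'):  nop
5. deliver 1→0:  <0:back v1 s>
6. deliver 0→1:  <1:prim v1 s>
7. timeout(1):  <1:back v2 s>
8. deliver 1→2:  <2:back v1 s>
9. deliver 2→1:  nop
10. deliver 2→1:  nop
11. timeout(2):  <2:prim v2 s>
12. timeout(2):  <2:back v3 s>

s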